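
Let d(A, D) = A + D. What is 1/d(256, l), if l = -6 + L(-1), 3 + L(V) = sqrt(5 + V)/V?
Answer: 1/245 ≈ 0.0040816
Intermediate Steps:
L(V) = -3 + sqrt(5 + V)/V
l = -11 (l = -6 + (-3 + sqrt(5 - 1)/(-1)) = -6 + (-3 - sqrt(4)) = -6 + (-3 - 1*2) = -6 + (-3 - 2) = -6 - 5 = -11)
1/d(256, l) = 1/(256 - 11) = 1/245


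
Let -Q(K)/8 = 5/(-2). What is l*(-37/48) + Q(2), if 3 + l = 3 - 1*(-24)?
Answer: 3/2 ≈ 1.5000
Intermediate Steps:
Q(K) = 20 (Q(K) = -40/(-2) = -40*(-1)/2 = -8*(-5/2) = 20)
l = 24 (l = -3 + (3 - 1*(-24)) = -3 + (3 + 24) = -3 + 27 = 24)
l*(-37/48) + Q(2) = 24*(-37/48) + 20 = -37/2 + 20 = 3/2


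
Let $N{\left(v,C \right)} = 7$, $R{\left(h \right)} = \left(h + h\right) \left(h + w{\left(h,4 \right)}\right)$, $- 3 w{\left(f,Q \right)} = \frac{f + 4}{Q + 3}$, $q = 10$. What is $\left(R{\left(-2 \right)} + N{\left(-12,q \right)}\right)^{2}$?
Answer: $\frac{104329}{441} \approx 236.57$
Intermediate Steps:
$w{\left(f,Q \right)} = - \frac{4 + f}{3 \left(3 + Q\right)}$ ($w{\left(f,Q \right)} = - \frac{\left(f + 4\right) \frac{1}{Q + 3}}{3} = - \frac{\left(4 + f\right) \frac{1}{3 + Q}}{3} = - \frac{\frac{1}{3 + Q} \left(4 + f\right)}{3} = - \frac{4 + f}{3 \left(3 + Q\right)}$)
$R{\left(h \right)} = 2 h \left(- \frac{4}{21} + \frac{20 h}{21}\right)$ ($R{\left(h \right)} = \left(h + h\right) \left(h + \frac{-4 - h}{3 \left(3 + 4\right)}\right) = 2 h \left(h + \frac{-4 - h}{3 \cdot 7}\right) = 2 h \left(h + \frac{1}{3} \cdot \frac{1}{7} \left(-4 - h\right)\right) = 2 h \left(h - \left(\frac{4}{21} + \frac{h}{21}\right)\right) = 2 h \left(- \frac{4}{21} + \frac{20 h}{21}\right)$)
$\left(R{\left(-2 \right)} + N{\left(-12,q \right)}\right)^{2} = \left(\frac{8}{21} \left(-2\right) \left(-1 + 5 \left(-2\right)\right) + 7\right)^{2} = \left(\frac{8}{21} \left(-2\right) \left(-1 - 10\right) + 7\right)^{2} = \left(\frac{8}{21} \left(-2\right) \left(-11\right) + 7\right)^{2} = \left(\frac{176}{21} + 7\right)^{2} = \left(\frac{323}{21}\right)^{2} = \frac{104329}{441}$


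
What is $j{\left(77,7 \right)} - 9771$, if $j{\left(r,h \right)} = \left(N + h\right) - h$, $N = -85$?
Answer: $-9856$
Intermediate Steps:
$j{\left(r,h \right)} = -85$ ($j{\left(r,h \right)} = \left(-85 + h\right) - h = -85$)
$j{\left(77,7 \right)} - 9771 = -85 - 9771 = -9856$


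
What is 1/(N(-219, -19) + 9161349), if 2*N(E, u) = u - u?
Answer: 1/9161349 ≈ 1.0915e-7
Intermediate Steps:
N(E, u) = 0 (N(E, u) = (u - u)/2 = (1/2)*0 = 0)
1/(N(-219, -19) + 9161349) = 1/(0 + 9161349) = 1/9161349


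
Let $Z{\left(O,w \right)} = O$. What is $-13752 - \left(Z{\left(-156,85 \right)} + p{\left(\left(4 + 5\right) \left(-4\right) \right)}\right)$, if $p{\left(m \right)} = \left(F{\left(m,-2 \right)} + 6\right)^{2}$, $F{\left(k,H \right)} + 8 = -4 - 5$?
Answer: $-13717$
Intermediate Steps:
$F{\left(k,H \right)} = -17$ ($F{\left(k,H \right)} = -8 - 9 = -17$)
$p{\left(m \right)} = 121$ ($p{\left(m \right)} = \left(-17 + 6\right)^{2} = \left(-11\right)^{2} = 121$)
$-13752 - \left(Z{\left(-156,85 \right)} + p{\left(\left(4 + 5\right) \left(-4\right) \right)}\right) = -13752 - \left(-156 + 121\right) = -13752 - -35 = -13752 + 35 = -13717$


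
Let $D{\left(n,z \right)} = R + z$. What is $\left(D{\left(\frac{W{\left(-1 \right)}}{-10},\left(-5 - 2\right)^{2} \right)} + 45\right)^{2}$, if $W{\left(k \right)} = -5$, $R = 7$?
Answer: $10201$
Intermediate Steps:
$D{\left(n,z \right)} = 7 + z$
$\left(D{\left(\frac{W{\left(-1 \right)}}{-10},\left(-5 - 2\right)^{2} \right)} + 45\right)^{2} = \left(\left(7 + \left(-5 - 2\right)^{2}\right) + 45\right)^{2} = \left(\left(7 + \left(-7\right)^{2}\right) + 45\right)^{2} = \left(\left(7 + 49\right) + 45\right)^{2} = \left(56 + 45\right)^{2} = 101^{2} = 10201$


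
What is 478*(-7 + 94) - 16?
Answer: 41570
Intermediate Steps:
478*(-7 + 94) - 16 = 478*87 - 16 = 41586 - 16 = 41570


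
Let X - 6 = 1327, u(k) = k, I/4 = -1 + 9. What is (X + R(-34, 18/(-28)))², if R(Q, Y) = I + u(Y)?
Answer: 364848201/196 ≈ 1.8615e+6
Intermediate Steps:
I = 32 (I = 4*(-1 + 9) = 4*8 = 32)
X = 1333 (X = 6 + 1327 = 1333)
R(Q, Y) = 32 + Y
(X + R(-34, 18/(-28)))² = (1333 + (32 + 18/(-28)))² = (1333 + (32 + 18*(-1/28)))² = (1333 + (32 - 9/14))² = (1333 + 439/14)² = (19101/14)² = 364848201/196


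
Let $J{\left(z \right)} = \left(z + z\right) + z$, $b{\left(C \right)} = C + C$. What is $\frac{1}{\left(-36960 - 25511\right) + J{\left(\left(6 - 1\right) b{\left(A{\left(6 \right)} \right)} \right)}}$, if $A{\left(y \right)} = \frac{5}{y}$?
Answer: $- \frac{1}{62446} \approx -1.6014 \cdot 10^{-5}$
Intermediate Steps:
$b{\left(C \right)} = 2 C$
$J{\left(z \right)} = 3 z$ ($J{\left(z \right)} = 2 z + z = 3 z$)
$\frac{1}{\left(-36960 - 25511\right) + J{\left(\left(6 - 1\right) b{\left(A{\left(6 \right)} \right)} \right)}} = \frac{1}{\left(-36960 - 25511\right) + 3 \left(6 - 1\right) 2 \cdot \frac{5}{6}} = \frac{1}{\left(-36960 - 25511\right) + 3 \cdot 5 \cdot 2 \cdot 5 \cdot \frac{1}{6}} = \frac{1}{-62471 + 3 \cdot 5 \cdot 2 \cdot \frac{5}{6}} = \frac{1}{-62471 + 3 \cdot 5 \cdot \frac{5}{3}} = \frac{1}{-62471 + 3 \cdot \frac{25}{3}} = \frac{1}{-62471 + 25} = \frac{1}{-62446} = - \frac{1}{62446}$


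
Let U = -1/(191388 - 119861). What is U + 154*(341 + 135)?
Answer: 5243215207/71527 ≈ 73304.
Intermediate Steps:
U = -1/71527 ≈ -1.3981e-5
U + 154*(341 + 135) = -1/71527 + 154*(341 + 135) = -1/71527 + 154*476 = -1/71527 + 73304 = 5243215207/71527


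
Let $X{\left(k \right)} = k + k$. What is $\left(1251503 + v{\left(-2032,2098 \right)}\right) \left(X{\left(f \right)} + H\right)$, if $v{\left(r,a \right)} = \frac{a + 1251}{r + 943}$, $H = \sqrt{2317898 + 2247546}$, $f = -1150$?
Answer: $- \frac{3134631861400}{1089} + \frac{2725766836 \sqrt{1141361}}{1089} \approx -2.0438 \cdot 10^{8}$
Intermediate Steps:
$X{\left(k \right)} = 2 k$
$H = 2 \sqrt{1141361}$ ($H = \sqrt{4565444} = 2 \sqrt{1141361} \approx 2136.7$)
$v{\left(r,a \right)} = \frac{1251 + a}{943 + r}$
$\left(1251503 + v{\left(-2032,2098 \right)}\right) \left(X{\left(f \right)} + H\right) = \left(1251503 + \frac{1251 + 2098}{943 - 2032}\right) \left(2 \left(-1150\right) + 2 \sqrt{1141361}\right) = \left(1251503 + \frac{1}{-1089} \cdot 3349\right) \left(-2300 + 2 \sqrt{1141361}\right) = \left(1251503 - \frac{3349}{1089}\right) \left(-2300 + 2 \sqrt{1141361}\right) = \frac{1362883418 \left(-2300 + 2 \sqrt{1141361}\right)}{1089} = - \frac{3134631861400}{1089} + \frac{2725766836 \sqrt{1141361}}{1089}$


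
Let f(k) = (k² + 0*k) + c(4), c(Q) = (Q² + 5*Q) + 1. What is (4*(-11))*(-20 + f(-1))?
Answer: -792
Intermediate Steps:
c(Q) = 1 + Q² + 5*Q
f(k) = 37 + k² (f(k) = (k² + 0*k) + (1 + 4² + 5*4) = (k² + 0) + (1 + 16 + 20) = k² + 37 = 37 + k²)
(4*(-11))*(-20 + f(-1)) = (4*(-11))*(-20 + (37 + (-1)²)) = -44*(-20 + (37 + 1)) = -44*(-20 + 38) = -44*18 = -792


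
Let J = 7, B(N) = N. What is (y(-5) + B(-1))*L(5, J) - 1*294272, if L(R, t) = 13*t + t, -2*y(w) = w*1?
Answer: -294125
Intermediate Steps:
y(w) = -w/2
L(R, t) = 14*t
(y(-5) + B(-1))*L(5, J) - 1*294272 = (-½*(-5) - 1)*(14*7) - 1*294272 = (5/2 - 1)*98 - 294272 = (3/2)*98 - 294272 = 147 - 294272 = -294125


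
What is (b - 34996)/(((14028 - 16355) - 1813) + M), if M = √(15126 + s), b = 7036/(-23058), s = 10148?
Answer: 92798652460/10961725803 + 201736201*√25274/98655532227 ≈ 8.7908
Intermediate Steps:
b = -3518/11529 (b = 7036*(-1/23058) = -3518/11529 ≈ -0.30514)
M = √25274 (M = √(15126 + 10148) = √25274 ≈ 158.98)
(b - 34996)/(((14028 - 16355) - 1813) + M) = (-3518/11529 - 34996)/(((14028 - 16355) - 1813) + √25274) = -403472402/(11529*((-2327 - 1813) + √25274)) = -403472402/(11529*(-4140 + √25274))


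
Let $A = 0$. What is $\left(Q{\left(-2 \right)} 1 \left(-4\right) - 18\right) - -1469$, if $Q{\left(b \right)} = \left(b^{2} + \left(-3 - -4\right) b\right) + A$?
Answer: $1443$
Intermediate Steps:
$Q{\left(b \right)} = b + b^{2}$ ($Q{\left(b \right)} = \left(b^{2} + \left(-3 - -4\right) b\right) + 0 = \left(b^{2} + \left(-3 + 4\right) b\right) + 0 = \left(b^{2} + 1 b\right) + 0 = \left(b^{2} + b\right) + 0 = \left(b + b^{2}\right) + 0 = b + b^{2}$)
$\left(Q{\left(-2 \right)} 1 \left(-4\right) - 18\right) - -1469 = \left(- 2 \left(1 - 2\right) 1 \left(-4\right) - 18\right) - -1469 = \left(\left(-2\right) \left(-1\right) 1 \left(-4\right) - 18\right) + 1469 = \left(2 \cdot 1 \left(-4\right) - 18\right) + 1469 = \left(2 \left(-4\right) - 18\right) + 1469 = \left(-8 - 18\right) + 1469 = -26 + 1469 = 1443$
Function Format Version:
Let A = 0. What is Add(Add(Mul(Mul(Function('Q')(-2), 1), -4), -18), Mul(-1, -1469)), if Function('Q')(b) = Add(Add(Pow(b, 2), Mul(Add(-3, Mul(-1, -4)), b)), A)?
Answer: 1443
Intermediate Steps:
Function('Q')(b) = Add(b, Pow(b, 2)) (Function('Q')(b) = Add(Add(Pow(b, 2), Mul(Add(-3, Mul(-1, -4)), b)), 0) = Add(Add(Pow(b, 2), Mul(Add(-3, 4), b)), 0) = Add(Add(Pow(b, 2), Mul(1, b)), 0) = Add(Add(Pow(b, 2), b), 0) = Add(Add(b, Pow(b, 2)), 0) = Add(b, Pow(b, 2)))
Add(Add(Mul(Mul(Function('Q')(-2), 1), -4), -18), Mul(-1, -1469)) = Add(Add(Mul(Mul(Mul(-2, Add(1, -2)), 1), -4), -18), Mul(-1, -1469)) = Add(Add(Mul(Mul(Mul(-2, -1), 1), -4), -18), 1469) = Add(Add(Mul(Mul(2, 1), -4), -18), 1469) = Add(Add(Mul(2, -4), -18), 1469) = Add(Add(-8, -18), 1469) = Add(-26, 1469) = 1443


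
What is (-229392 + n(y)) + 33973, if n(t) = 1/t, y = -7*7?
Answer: -9575532/49 ≈ -1.9542e+5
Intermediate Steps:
y = -49
(-229392 + n(y)) + 33973 = (-229392 + 1/(-49)) + 33973 = (-229392 - 1/49) + 33973 = -11240209/49 + 33973 = -9575532/49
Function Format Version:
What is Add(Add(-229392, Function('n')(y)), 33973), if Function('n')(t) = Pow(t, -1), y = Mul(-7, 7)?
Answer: Rational(-9575532, 49) ≈ -1.9542e+5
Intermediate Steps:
y = -49
Add(Add(-229392, Function('n')(y)), 33973) = Add(Add(-229392, Pow(-49, -1)), 33973) = Add(Add(-229392, Rational(-1, 49)), 33973) = Add(Rational(-11240209, 49), 33973) = Rational(-9575532, 49)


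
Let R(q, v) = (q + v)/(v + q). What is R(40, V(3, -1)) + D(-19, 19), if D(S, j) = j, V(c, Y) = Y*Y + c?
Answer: 20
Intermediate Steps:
V(c, Y) = c + Y² (V(c, Y) = Y² + c = c + Y²)
R(q, v) = 1 (R(q, v) = (q + v)/(q + v) = 1)
R(40, V(3, -1)) + D(-19, 19) = 1 + 19 = 20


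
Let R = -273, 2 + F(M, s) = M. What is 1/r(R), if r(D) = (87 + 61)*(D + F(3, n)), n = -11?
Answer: -1/40256 ≈ -2.4841e-5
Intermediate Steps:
F(M, s) = -2 + M
r(D) = 148 + 148*D (r(D) = (87 + 61)*(D + (-2 + 3)) = 148*(D + 1) = 148*(1 + D) = 148 + 148*D)
1/r(R) = 1/(148 + 148*(-273)) = 1/(148 - 40404) = 1/(-40256) = -1/40256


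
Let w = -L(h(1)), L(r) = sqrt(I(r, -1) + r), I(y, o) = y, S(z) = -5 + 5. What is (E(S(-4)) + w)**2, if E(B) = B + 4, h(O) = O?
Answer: (4 - sqrt(2))**2 ≈ 6.6863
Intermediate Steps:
S(z) = 0
L(r) = sqrt(2)*sqrt(r) (L(r) = sqrt(r + r) = sqrt(2*r) = sqrt(2)*sqrt(r))
E(B) = 4 + B
w = -sqrt(2) (w = -sqrt(2)*sqrt(1) = -sqrt(2) ≈ -1.4142)
(E(S(-4)) + w)**2 = ((4 + 0) - sqrt(2))**2 = (4 - sqrt(2))**2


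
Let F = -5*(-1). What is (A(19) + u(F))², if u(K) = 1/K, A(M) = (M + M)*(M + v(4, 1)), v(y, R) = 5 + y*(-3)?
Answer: 5202961/25 ≈ 2.0812e+5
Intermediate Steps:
v(y, R) = 5 - 3*y
F = 5
A(M) = 2*M*(-7 + M) (A(M) = (M + M)*(M + (5 - 3*4)) = (2*M)*(M + (5 - 12)) = (2*M)*(M - 7) = (2*M)*(-7 + M) = 2*M*(-7 + M))
(A(19) + u(F))² = (2*19*(-7 + 19) + 1/5)² = (2*19*12 + ⅕)² = (456 + ⅕)² = (2281/5)² = 5202961/25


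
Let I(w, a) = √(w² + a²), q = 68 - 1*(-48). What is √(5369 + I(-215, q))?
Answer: √(5369 + √59681) ≈ 74.922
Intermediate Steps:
q = 116 (q = 68 + 48 = 116)
I(w, a) = √(a² + w²)
√(5369 + I(-215, q)) = √(5369 + √(116² + (-215)²)) = √(5369 + √(13456 + 46225)) = √(5369 + √59681)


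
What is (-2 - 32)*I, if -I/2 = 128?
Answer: 8704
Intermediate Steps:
I = -256 (I = -2*128 = -256)
(-2 - 32)*I = (-2 - 32)*(-256) = -34*(-256) = 8704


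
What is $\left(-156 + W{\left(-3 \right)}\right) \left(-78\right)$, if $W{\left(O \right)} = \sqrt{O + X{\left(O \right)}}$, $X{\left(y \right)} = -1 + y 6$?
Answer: $12168 - 78 i \sqrt{22} \approx 12168.0 - 365.85 i$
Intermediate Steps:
$X{\left(y \right)} = -1 + 6 y$
$W{\left(O \right)} = \sqrt{-1 + 7 O}$ ($W{\left(O \right)} = \sqrt{O + \left(-1 + 6 O\right)} = \sqrt{-1 + 7 O}$)
$\left(-156 + W{\left(-3 \right)}\right) \left(-78\right) = \left(-156 + \sqrt{-1 + 7 \left(-3\right)}\right) \left(-78\right) = \left(-156 + \sqrt{-1 - 21}\right) \left(-78\right) = \left(-156 + \sqrt{-22}\right) \left(-78\right) = \left(-156 + i \sqrt{22}\right) \left(-78\right) = 12168 - 78 i \sqrt{22}$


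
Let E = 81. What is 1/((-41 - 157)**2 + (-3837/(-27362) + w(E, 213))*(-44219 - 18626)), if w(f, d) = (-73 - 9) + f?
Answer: 27362/2551128473 ≈ 1.0725e-5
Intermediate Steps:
w(f, d) = -82 + f
1/((-41 - 157)**2 + (-3837/(-27362) + w(E, 213))*(-44219 - 18626)) = 1/((-41 - 157)**2 + (-3837/(-27362) + (-82 + 81))*(-44219 - 18626)) = 1/((-198)**2 + (-3837*(-1/27362) - 1)*(-62845)) = 1/(39204 + (3837/27362 - 1)*(-62845)) = 1/(39204 - 23525/27362*(-62845)) = 1/(39204 + 1478428625/27362) = 1/(2551128473/27362) = 27362/2551128473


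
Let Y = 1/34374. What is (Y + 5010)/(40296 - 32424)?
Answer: 172213741/270592128 ≈ 0.63643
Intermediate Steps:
Y = 1/34374 ≈ 2.9092e-5
(Y + 5010)/(40296 - 32424) = (1/34374 + 5010)/(40296 - 32424) = (172213741/34374)/7872 = (172213741/34374)*(1/7872) = 172213741/270592128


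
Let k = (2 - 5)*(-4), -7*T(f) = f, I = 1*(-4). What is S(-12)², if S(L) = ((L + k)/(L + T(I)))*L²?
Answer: 0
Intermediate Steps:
I = -4
T(f) = -f/7
k = 12 (k = -3*(-4) = 12)
S(L) = L²*(12 + L)/(4/7 + L) (S(L) = ((L + 12)/(L - ⅐*(-4)))*L² = ((12 + L)/(L + 4/7))*L² = ((12 + L)/(4/7 + L))*L² = L²*(12 + L)/(4/7 + L))
S(-12)² = (7*(-12)²*(12 - 12)/(4 + 7*(-12)))² = (7*144*0/(4 - 84))² = (7*144*0/(-80))² = (7*144*(-1/80)*0)² = 0² = 0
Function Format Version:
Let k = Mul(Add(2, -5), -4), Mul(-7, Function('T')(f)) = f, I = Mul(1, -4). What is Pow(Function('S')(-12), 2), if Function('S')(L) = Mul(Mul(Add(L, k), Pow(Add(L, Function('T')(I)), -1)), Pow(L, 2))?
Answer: 0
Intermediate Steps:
I = -4
Function('T')(f) = Mul(Rational(-1, 7), f)
k = 12 (k = Mul(-3, -4) = 12)
Function('S')(L) = Mul(Pow(L, 2), Pow(Add(Rational(4, 7), L), -1), Add(12, L)) (Function('S')(L) = Mul(Mul(Add(L, 12), Pow(Add(L, Mul(Rational(-1, 7), -4)), -1)), Pow(L, 2)) = Mul(Mul(Add(12, L), Pow(Add(L, Rational(4, 7)), -1)), Pow(L, 2)) = Mul(Mul(Add(12, L), Pow(Add(Rational(4, 7), L), -1)), Pow(L, 2)) = Mul(Mul(Pow(Add(Rational(4, 7), L), -1), Add(12, L)), Pow(L, 2)) = Mul(Pow(L, 2), Pow(Add(Rational(4, 7), L), -1), Add(12, L)))
Pow(Function('S')(-12), 2) = Pow(Mul(7, Pow(-12, 2), Pow(Add(4, Mul(7, -12)), -1), Add(12, -12)), 2) = Pow(Mul(7, 144, Pow(Add(4, -84), -1), 0), 2) = Pow(Mul(7, 144, Pow(-80, -1), 0), 2) = Pow(Mul(7, 144, Rational(-1, 80), 0), 2) = Pow(0, 2) = 0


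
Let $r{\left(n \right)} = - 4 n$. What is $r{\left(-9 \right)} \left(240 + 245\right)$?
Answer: $17460$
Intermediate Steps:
$r{\left(-9 \right)} \left(240 + 245\right) = \left(-4\right) \left(-9\right) \left(240 + 245\right) = 36 \cdot 485 = 17460$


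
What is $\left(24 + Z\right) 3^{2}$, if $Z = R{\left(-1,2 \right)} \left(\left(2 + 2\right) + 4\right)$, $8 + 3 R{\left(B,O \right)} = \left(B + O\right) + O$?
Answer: $96$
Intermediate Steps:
$R{\left(B,O \right)} = - \frac{8}{3} + \frac{B}{3} + \frac{2 O}{3}$ ($R{\left(B,O \right)} = - \frac{8}{3} + \frac{\left(B + O\right) + O}{3} = - \frac{8}{3} + \frac{B + 2 O}{3} = - \frac{8}{3} + \left(\frac{B}{3} + \frac{2 O}{3}\right) = - \frac{8}{3} + \frac{B}{3} + \frac{2 O}{3}$)
$Z = - \frac{40}{3}$ ($Z = \left(- \frac{8}{3} + \frac{1}{3} \left(-1\right) + \frac{2}{3} \cdot 2\right) \left(\left(2 + 2\right) + 4\right) = \left(- \frac{8}{3} - \frac{1}{3} + \frac{4}{3}\right) \left(4 + 4\right) = \left(- \frac{5}{3}\right) 8 = - \frac{40}{3} \approx -13.333$)
$\left(24 + Z\right) 3^{2} = \left(24 - \frac{40}{3}\right) 3^{2} = \frac{32}{3} \cdot 9 = 96$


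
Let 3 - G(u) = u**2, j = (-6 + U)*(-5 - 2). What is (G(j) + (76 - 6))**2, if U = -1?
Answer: 5419584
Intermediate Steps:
j = 49 (j = (-6 - 1)*(-5 - 2) = -7*(-7) = 49)
G(u) = 3 - u**2
(G(j) + (76 - 6))**2 = ((3 - 1*49**2) + (76 - 6))**2 = ((3 - 1*2401) + 70)**2 = ((3 - 2401) + 70)**2 = (-2398 + 70)**2 = (-2328)**2 = 5419584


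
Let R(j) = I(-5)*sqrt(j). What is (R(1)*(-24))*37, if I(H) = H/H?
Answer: -888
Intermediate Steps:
I(H) = 1
R(j) = sqrt(j) (R(j) = 1*sqrt(j) = sqrt(j))
(R(1)*(-24))*37 = (sqrt(1)*(-24))*37 = (1*(-24))*37 = -24*37 = -888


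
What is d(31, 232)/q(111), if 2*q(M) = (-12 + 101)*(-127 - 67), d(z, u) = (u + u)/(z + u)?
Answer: -464/2270479 ≈ -0.00020436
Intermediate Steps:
d(z, u) = 2*u/(u + z) (d(z, u) = (2*u)/(u + z) = 2*u/(u + z))
q(M) = -8633 (q(M) = ((-12 + 101)*(-127 - 67))/2 = (89*(-194))/2 = (½)*(-17266) = -8633)
d(31, 232)/q(111) = (2*232/(232 + 31))/(-8633) = (2*232/263)*(-1/8633) = (2*232*(1/263))*(-1/8633) = (464/263)*(-1/8633) = -464/2270479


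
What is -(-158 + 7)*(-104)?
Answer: -15704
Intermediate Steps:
-(-158 + 7)*(-104) = -(-151)*(-104) = -1*15704 = -15704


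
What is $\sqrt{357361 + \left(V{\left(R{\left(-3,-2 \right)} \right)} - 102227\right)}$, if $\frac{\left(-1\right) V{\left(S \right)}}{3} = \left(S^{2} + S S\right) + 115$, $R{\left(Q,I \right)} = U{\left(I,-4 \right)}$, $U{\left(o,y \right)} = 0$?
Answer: $\sqrt{254789} \approx 504.77$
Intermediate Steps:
$R{\left(Q,I \right)} = 0$
$V{\left(S \right)} = -345 - 6 S^{2}$ ($V{\left(S \right)} = - 3 \left(\left(S^{2} + S S\right) + 115\right) = - 3 \left(\left(S^{2} + S^{2}\right) + 115\right) = - 3 \left(2 S^{2} + 115\right) = - 3 \left(115 + 2 S^{2}\right) = -345 - 6 S^{2}$)
$\sqrt{357361 + \left(V{\left(R{\left(-3,-2 \right)} \right)} - 102227\right)} = \sqrt{357361 - \left(102572 + 0\right)} = \sqrt{357361 - 102572} = \sqrt{254789}$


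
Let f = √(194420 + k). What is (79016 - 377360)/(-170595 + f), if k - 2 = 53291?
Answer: 2120666445/1212600263 + 12431*√247713/1212600263 ≈ 1.7540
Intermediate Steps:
k = 53293 (k = 2 + 53291 = 53293)
f = √247713 (f = √(194420 + 53293) = √247713 ≈ 497.71)
(79016 - 377360)/(-170595 + f) = (79016 - 377360)/(-170595 + √247713) = -298344/(-170595 + √247713)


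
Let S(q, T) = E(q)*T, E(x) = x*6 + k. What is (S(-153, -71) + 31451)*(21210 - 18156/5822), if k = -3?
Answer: 145813893984/71 ≈ 2.0537e+9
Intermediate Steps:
E(x) = -3 + 6*x (E(x) = x*6 - 3 = 6*x - 3 = -3 + 6*x)
S(q, T) = T*(-3 + 6*q) (S(q, T) = (-3 + 6*q)*T = T*(-3 + 6*q))
(S(-153, -71) + 31451)*(21210 - 18156/5822) = (3*(-71)*(-1 + 2*(-153)) + 31451)*(21210 - 18156/5822) = (3*(-71)*(-1 - 306) + 31451)*(21210 - 18156*1/5822) = (3*(-71)*(-307) + 31451)*(21210 - 9078/2911) = (65391 + 31451)*(61733232/2911) = 96842*(61733232/2911) = 145813893984/71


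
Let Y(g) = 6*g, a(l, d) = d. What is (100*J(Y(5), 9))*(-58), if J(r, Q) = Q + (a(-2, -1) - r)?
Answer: 127600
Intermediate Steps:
J(r, Q) = -1 + Q - r (J(r, Q) = Q + (-1 - r) = -1 + Q - r)
(100*J(Y(5), 9))*(-58) = (100*(-1 + 9 - 6*5))*(-58) = (100*(-1 + 9 - 1*30))*(-58) = (100*(-1 + 9 - 30))*(-58) = (100*(-22))*(-58) = -2200*(-58) = 127600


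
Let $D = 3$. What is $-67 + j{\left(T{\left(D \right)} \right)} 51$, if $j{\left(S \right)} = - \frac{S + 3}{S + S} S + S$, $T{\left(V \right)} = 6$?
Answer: $\frac{19}{2} \approx 9.5$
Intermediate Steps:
$j{\left(S \right)} = - \frac{3}{2} + \frac{S}{2}$ ($j{\left(S \right)} = - \frac{3 + S}{2 S} S + S = \left(- \frac{3}{2} - \frac{S}{2}\right) + S = - \frac{3}{2} + \frac{S}{2}$)
$-67 + j{\left(T{\left(D \right)} \right)} 51 = -67 + \left(- \frac{3}{2} + \frac{1}{2} \cdot 6\right) 51 = -67 + \left(- \frac{3}{2} + 3\right) 51 = -67 + \frac{3}{2} \cdot 51 = -67 + \frac{153}{2} = \frac{19}{2}$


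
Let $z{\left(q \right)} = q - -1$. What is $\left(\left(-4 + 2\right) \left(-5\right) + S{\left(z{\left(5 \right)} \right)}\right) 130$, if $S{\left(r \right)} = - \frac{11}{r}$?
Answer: $\frac{3185}{3} \approx 1061.7$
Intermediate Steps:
$z{\left(q \right)} = 1 + q$ ($z{\left(q \right)} = q + 1 = 1 + q$)
$\left(\left(-4 + 2\right) \left(-5\right) + S{\left(z{\left(5 \right)} \right)}\right) 130 = \left(\left(-4 + 2\right) \left(-5\right) - \frac{11}{1 + 5}\right) 130 = \left(\left(-2\right) \left(-5\right) - \frac{11}{6}\right) 130 = \left(10 - \frac{11}{6}\right) 130 = \frac{49}{6} \cdot 130 = \frac{3185}{3}$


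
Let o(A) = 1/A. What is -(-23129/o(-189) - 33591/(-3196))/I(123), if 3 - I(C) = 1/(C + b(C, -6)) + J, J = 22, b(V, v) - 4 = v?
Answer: 1690487039307/7350800 ≈ 2.2997e+5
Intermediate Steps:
b(V, v) = 4 + v
I(C) = -19 - 1/(-2 + C) (I(C) = 3 - (1/(C + (4 - 6)) + 22) = 3 - (1/(C - 2) + 22) = 3 - (1/(-2 + C) + 22) = 3 - (22 + 1/(-2 + C)) = 3 + (-22 - 1/(-2 + C)) = -19 - 1/(-2 + C))
-(-23129/o(-189) - 33591/(-3196))/I(123) = -(-23129/(1/(-189)) - 33591/(-3196))/((37 - 19*123)/(-2 + 123)) = -(-23129/(-1/189) - 33591*(-1/3196))/((37 - 2337)/121) = -(-23129*(-189) + 33591/3196)/((1/121)*(-2300)) = -(4371381 + 33591/3196)/(-2300/121) = -13970967267*(-121)/(3196*2300) = -1*(-1690487039307/7350800) = 1690487039307/7350800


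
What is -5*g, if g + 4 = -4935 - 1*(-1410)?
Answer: 17645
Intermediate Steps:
g = -3529 (g = -4 + (-4935 - 1*(-1410)) = -4 + (-4935 + 1410) = -4 - 3525 = -3529)
-5*g = -5*(-3529) = 17645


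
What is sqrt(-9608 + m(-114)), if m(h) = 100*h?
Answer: 4*I*sqrt(1313) ≈ 144.94*I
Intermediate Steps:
sqrt(-9608 + m(-114)) = sqrt(-9608 + 100*(-114)) = sqrt(-9608 - 11400) = sqrt(-21008) = 4*I*sqrt(1313)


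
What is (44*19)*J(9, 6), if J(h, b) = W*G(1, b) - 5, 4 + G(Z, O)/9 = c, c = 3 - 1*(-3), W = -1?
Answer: -19228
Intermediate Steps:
c = 6 (c = 3 + 3 = 6)
G(Z, O) = 18 (G(Z, O) = -36 + 9*6 = -36 + 54 = 18)
J(h, b) = -23 (J(h, b) = -1*18 - 5 = -18 - 5 = -23)
(44*19)*J(9, 6) = (44*19)*(-23) = 836*(-23) = -19228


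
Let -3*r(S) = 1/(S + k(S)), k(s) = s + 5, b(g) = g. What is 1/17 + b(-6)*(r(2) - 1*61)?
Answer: 56041/153 ≈ 366.28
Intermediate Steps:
k(s) = 5 + s
r(S) = -1/(3*(5 + 2*S)) (r(S) = -1/(3*(S + (5 + S))) = -1/(3*(5 + 2*S)))
1/17 + b(-6)*(r(2) - 1*61) = 1/17 - 6*(-1/(15 + 6*2) - 1*61) = 1/17 - 6*(-1/(15 + 12) - 61) = 1/17 - 6*(-1/27 - 61) = 1/17 - 6*(-1648/27) = 1/17 + 3296/9 = 56041/153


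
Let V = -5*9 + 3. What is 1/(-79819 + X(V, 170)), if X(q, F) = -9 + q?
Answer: -1/79870 ≈ -1.2520e-5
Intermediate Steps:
V = -42 (V = -45 + 3 = -42)
1/(-79819 + X(V, 170)) = 1/(-79819 + (-9 - 42)) = 1/(-79819 - 51) = 1/(-79870) = -1/79870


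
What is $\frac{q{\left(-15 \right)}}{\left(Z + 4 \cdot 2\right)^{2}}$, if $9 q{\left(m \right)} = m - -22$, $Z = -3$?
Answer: $\frac{7}{225} \approx 0.031111$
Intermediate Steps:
$q{\left(m \right)} = \frac{22}{9} + \frac{m}{9}$ ($q{\left(m \right)} = \frac{m - -22}{9} = \frac{m + 22}{9} = \frac{22 + m}{9} = \frac{22}{9} + \frac{m}{9}$)
$\frac{q{\left(-15 \right)}}{\left(Z + 4 \cdot 2\right)^{2}} = \frac{\frac{22}{9} + \frac{1}{9} \left(-15\right)}{\left(-3 + 4 \cdot 2\right)^{2}} = \frac{\frac{22}{9} - \frac{5}{3}}{\left(-3 + 8\right)^{2}} = \frac{7}{9 \cdot 5^{2}} = \frac{7}{9 \cdot 25} = \frac{7}{9} \cdot \frac{1}{25} = \frac{7}{225}$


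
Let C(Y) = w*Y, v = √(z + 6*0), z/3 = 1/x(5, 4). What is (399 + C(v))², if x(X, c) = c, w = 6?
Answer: 159228 + 2394*√3 ≈ 1.6337e+5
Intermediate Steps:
z = ¾ (z = 3/4 = 3*(¼) = ¾ ≈ 0.75000)
v = √3/2 (v = √(¾ + 6*0) = √(¾ + 0) = √(¾) = √3/2 ≈ 0.86602)
C(Y) = 6*Y
(399 + C(v))² = (399 + 6*(√3/2))² = (399 + 3*√3)²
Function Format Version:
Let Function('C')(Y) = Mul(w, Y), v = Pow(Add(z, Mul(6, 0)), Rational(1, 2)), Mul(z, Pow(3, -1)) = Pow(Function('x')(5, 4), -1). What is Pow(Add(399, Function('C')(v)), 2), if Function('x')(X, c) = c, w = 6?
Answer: Add(159228, Mul(2394, Pow(3, Rational(1, 2)))) ≈ 1.6337e+5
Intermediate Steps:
z = Rational(3, 4) (z = Mul(3, Pow(4, -1)) = Mul(3, Rational(1, 4)) = Rational(3, 4) ≈ 0.75000)
v = Mul(Rational(1, 2), Pow(3, Rational(1, 2))) (v = Pow(Add(Rational(3, 4), Mul(6, 0)), Rational(1, 2)) = Pow(Add(Rational(3, 4), 0), Rational(1, 2)) = Pow(Rational(3, 4), Rational(1, 2)) = Mul(Rational(1, 2), Pow(3, Rational(1, 2))) ≈ 0.86602)
Function('C')(Y) = Mul(6, Y)
Pow(Add(399, Function('C')(v)), 2) = Pow(Add(399, Mul(6, Mul(Rational(1, 2), Pow(3, Rational(1, 2))))), 2) = Pow(Add(399, Mul(3, Pow(3, Rational(1, 2)))), 2)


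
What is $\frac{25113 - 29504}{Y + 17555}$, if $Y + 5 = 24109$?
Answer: $- \frac{4391}{41659} \approx -0.1054$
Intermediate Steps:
$Y = 24104$ ($Y = -5 + 24109 = 24104$)
$\frac{25113 - 29504}{Y + 17555} = \frac{25113 - 29504}{24104 + 17555} = - \frac{4391}{41659}$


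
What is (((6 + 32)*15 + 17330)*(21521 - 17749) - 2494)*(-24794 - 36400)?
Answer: -4131592829364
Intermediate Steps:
(((6 + 32)*15 + 17330)*(21521 - 17749) - 2494)*(-24794 - 36400) = ((38*15 + 17330)*3772 - 2494)*(-61194) = ((570 + 17330)*3772 - 2494)*(-61194) = (17900*3772 - 2494)*(-61194) = (67518800 - 2494)*(-61194) = 67516306*(-61194) = -4131592829364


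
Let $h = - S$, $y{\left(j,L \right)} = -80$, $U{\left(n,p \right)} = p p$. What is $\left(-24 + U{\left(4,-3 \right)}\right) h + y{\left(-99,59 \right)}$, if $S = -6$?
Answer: $-170$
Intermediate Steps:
$U{\left(n,p \right)} = p^{2}$
$h = 6$ ($h = \left(-1\right) \left(-6\right) = 6$)
$\left(-24 + U{\left(4,-3 \right)}\right) h + y{\left(-99,59 \right)} = \left(-24 + \left(-3\right)^{2}\right) 6 - 80 = \left(-24 + 9\right) 6 - 80 = \left(-15\right) 6 - 80 = -90 - 80 = -170$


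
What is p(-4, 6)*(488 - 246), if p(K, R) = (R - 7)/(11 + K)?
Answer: -242/7 ≈ -34.571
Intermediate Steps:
p(K, R) = (-7 + R)/(11 + K)
p(-4, 6)*(488 - 246) = ((-7 + 6)/(11 - 4))*(488 - 246) = (-1/7)*242 = ((⅐)*(-1))*242 = -⅐*242 = -242/7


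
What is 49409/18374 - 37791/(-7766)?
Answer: 269520532/35673121 ≈ 7.5553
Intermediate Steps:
49409/18374 - 37791/(-7766) = 49409*(1/18374) - 37791*(-1/7766) = 49409/18374 + 37791/7766 = 269520532/35673121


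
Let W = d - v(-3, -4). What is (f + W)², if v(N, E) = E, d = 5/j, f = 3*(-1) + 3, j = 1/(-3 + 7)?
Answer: 576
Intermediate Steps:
j = ¼ (j = 1/4 = ¼ ≈ 0.25000)
f = 0 (f = -3 + 3 = 0)
d = 20 (d = 5/(¼) = 5*4 = 20)
W = 24 (W = 20 - 1*(-4) = 20 + 4 = 24)
(f + W)² = (0 + 24)² = 24² = 576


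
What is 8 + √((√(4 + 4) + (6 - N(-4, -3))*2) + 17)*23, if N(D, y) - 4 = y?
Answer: 8 + 23*√(27 + 2*√2) ≈ 133.62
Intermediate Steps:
N(D, y) = 4 + y
8 + √((√(4 + 4) + (6 - N(-4, -3))*2) + 17)*23 = 8 + √((√(4 + 4) + (6 - (4 - 3))*2) + 17)*23 = 8 + √((√8 + (6 - 1*1)*2) + 17)*23 = 8 + √((2*√2 + (6 - 1)*2) + 17)*23 = 8 + √((2*√2 + 5*2) + 17)*23 = 8 + √((2*√2 + 10) + 17)*23 = 8 + √((10 + 2*√2) + 17)*23 = 8 + √(27 + 2*√2)*23 = 8 + 23*√(27 + 2*√2)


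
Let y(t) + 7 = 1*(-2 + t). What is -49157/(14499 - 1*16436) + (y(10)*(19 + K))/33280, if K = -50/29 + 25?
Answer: 1824799177/71901440 ≈ 25.379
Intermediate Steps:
y(t) = -9 + t (y(t) = -7 + 1*(-2 + t) = -7 + (-2 + t) = -9 + t)
K = 675/29 (K = -50*1/29 + 25 = -50/29 + 25 = 675/29 ≈ 23.276)
-49157/(14499 - 1*16436) + (y(10)*(19 + K))/33280 = -49157/(14499 - 1*16436) + ((-9 + 10)*(19 + 675/29))/33280 = -49157/(14499 - 16436) + (1*(1226/29))*(1/33280) = -49157/(-1937) + (1226/29)*(1/33280) = -49157*(-1/1937) + 613/482560 = 49157/1937 + 613/482560 = 1824799177/71901440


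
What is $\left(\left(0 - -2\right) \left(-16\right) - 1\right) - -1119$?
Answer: $1086$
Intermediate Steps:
$\left(\left(0 - -2\right) \left(-16\right) - 1\right) - -1119 = \left(\left(0 + 2\right) \left(-16\right) - 1\right) + 1119 = \left(2 \left(-16\right) - 1\right) + 1119 = \left(-32 - 1\right) + 1119 = -33 + 1119 = 1086$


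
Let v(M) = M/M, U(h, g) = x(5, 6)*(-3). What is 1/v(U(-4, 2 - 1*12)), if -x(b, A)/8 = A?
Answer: 1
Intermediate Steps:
x(b, A) = -8*A
U(h, g) = 144 (U(h, g) = -8*6*(-3) = -48*(-3) = 144)
v(M) = 1
1/v(U(-4, 2 - 1*12)) = 1/1 = 1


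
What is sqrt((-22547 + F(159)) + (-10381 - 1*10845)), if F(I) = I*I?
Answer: 2*I*sqrt(4623) ≈ 135.99*I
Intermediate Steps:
F(I) = I**2
sqrt((-22547 + F(159)) + (-10381 - 1*10845)) = sqrt((-22547 + 159**2) + (-10381 - 1*10845)) = sqrt((-22547 + 25281) + (-10381 - 10845)) = sqrt(2734 - 21226) = sqrt(-18492) = 2*I*sqrt(4623)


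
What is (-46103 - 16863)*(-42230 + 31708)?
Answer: 662528252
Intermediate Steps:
(-46103 - 16863)*(-42230 + 31708) = -62966*(-10522) = 662528252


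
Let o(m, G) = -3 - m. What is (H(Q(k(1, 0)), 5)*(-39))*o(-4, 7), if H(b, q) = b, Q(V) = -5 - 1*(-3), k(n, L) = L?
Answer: 78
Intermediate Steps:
Q(V) = -2 (Q(V) = -5 + 3 = -2)
(H(Q(k(1, 0)), 5)*(-39))*o(-4, 7) = (-2*(-39))*(-3 - 1*(-4)) = 78*(-3 + 4) = 78*1 = 78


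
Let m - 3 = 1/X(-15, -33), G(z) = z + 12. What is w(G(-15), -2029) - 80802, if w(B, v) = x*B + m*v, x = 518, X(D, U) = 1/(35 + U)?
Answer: -92501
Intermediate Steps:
G(z) = 12 + z
m = 5 (m = 3 + 1/(1/(35 - 33)) = 3 + 1/(1/2) = 3 + 1/(½) = 3 + 2 = 5)
w(B, v) = 5*v + 518*B (w(B, v) = 518*B + 5*v = 5*v + 518*B)
w(G(-15), -2029) - 80802 = (5*(-2029) + 518*(12 - 15)) - 80802 = (-10145 + 518*(-3)) - 80802 = (-10145 - 1554) - 80802 = -11699 - 80802 = -92501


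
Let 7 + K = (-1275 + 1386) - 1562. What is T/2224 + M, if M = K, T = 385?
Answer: -3242207/2224 ≈ -1457.8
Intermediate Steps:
K = -1458 (K = -7 + ((-1275 + 1386) - 1562) = -7 + (111 - 1562) = -7 - 1451 = -1458)
M = -1458
T/2224 + M = 385/2224 - 1458 = -3242207/2224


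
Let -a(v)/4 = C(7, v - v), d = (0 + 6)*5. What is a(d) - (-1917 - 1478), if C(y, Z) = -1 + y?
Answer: 3371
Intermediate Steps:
d = 30 (d = 6*5 = 30)
a(v) = -24 (a(v) = -4*(-1 + 7) = -4*6 = -24)
a(d) - (-1917 - 1478) = -24 - (-1917 - 1478) = -24 - 1*(-3395) = -24 + 3395 = 3371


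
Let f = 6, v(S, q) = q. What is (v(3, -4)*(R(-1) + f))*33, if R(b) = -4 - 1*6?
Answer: 528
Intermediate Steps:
R(b) = -10 (R(b) = -4 - 6 = -10)
(v(3, -4)*(R(-1) + f))*33 = -4*(-10 + 6)*33 = -4*(-4)*33 = 16*33 = 528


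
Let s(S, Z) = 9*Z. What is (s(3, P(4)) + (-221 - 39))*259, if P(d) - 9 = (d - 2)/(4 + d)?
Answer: -183113/4 ≈ -45778.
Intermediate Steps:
P(d) = 9 + (-2 + d)/(4 + d) (P(d) = 9 + (d - 2)/(4 + d) = 9 + (-2 + d)/(4 + d))
(s(3, P(4)) + (-221 - 39))*259 = (9*(2*(17 + 5*4)/(4 + 4)) + (-221 - 39))*259 = (9*(2*(17 + 20)/8) - 260)*259 = (9*(2*(⅛)*37) - 260)*259 = (9*(37/4) - 260)*259 = (333/4 - 260)*259 = -707/4*259 = -183113/4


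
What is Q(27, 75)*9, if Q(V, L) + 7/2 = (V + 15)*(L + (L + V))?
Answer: 133749/2 ≈ 66875.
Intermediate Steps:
Q(V, L) = -7/2 + (15 + V)*(V + 2*L) (Q(V, L) = -7/2 + (V + 15)*(L + (L + V)) = -7/2 + (15 + V)*(V + 2*L))
Q(27, 75)*9 = (-7/2 + 27² + 15*27 + 30*75 + 2*75*27)*9 = (-7/2 + 729 + 405 + 2250 + 4050)*9 = (14861/2)*9 = 133749/2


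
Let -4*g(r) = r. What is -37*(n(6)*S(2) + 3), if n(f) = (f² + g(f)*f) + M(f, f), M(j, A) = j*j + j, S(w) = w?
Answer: -5217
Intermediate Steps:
M(j, A) = j + j² (M(j, A) = j² + j = j + j²)
g(r) = -r/4
n(f) = 3*f²/4 + f*(1 + f) (n(f) = (f² + (-f/4)*f) + f*(1 + f) = (f² - f²/4) + f*(1 + f) = 3*f²/4 + f*(1 + f))
-37*(n(6)*S(2) + 3) = -37*(((¼)*6*(4 + 7*6))*2 + 3) = -37*(((¼)*6*(4 + 42))*2 + 3) = -37*(((¼)*6*46)*2 + 3) = -37*(69*2 + 3) = -37*(138 + 3) = -37*141 = -5217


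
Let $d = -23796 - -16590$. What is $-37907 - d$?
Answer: $-30701$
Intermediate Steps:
$d = -7206$ ($d = -23796 + 16590 = -7206$)
$-37907 - d = -37907 - -7206 = -37907 + 7206 = -30701$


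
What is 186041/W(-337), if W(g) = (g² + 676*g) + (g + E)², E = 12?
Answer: -186041/8618 ≈ -21.587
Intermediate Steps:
W(g) = g² + (12 + g)² + 676*g (W(g) = (g² + 676*g) + (g + 12)² = (g² + 676*g) + (12 + g)² = g² + (12 + g)² + 676*g)
186041/W(-337) = 186041/(144 + 2*(-337)² + 700*(-337)) = 186041/(144 + 2*113569 - 235900) = 186041/(144 + 227138 - 235900) = 186041/(-8618) = 186041*(-1/8618) = -186041/8618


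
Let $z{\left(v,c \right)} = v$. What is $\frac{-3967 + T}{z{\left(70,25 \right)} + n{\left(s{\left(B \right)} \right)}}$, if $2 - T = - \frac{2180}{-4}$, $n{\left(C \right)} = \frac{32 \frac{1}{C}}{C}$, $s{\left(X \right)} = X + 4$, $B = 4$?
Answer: $- \frac{9020}{141} \approx -63.972$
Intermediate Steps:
$s{\left(X \right)} = 4 + X$
$n{\left(C \right)} = \frac{32}{C^{2}}$
$T = -543$ ($T = 2 - - \frac{2180}{-4} = 2 - \left(-2180\right) \left(- \frac{1}{4}\right) = 2 - 545 = -543$)
$\frac{-3967 + T}{z{\left(70,25 \right)} + n{\left(s{\left(B \right)} \right)}} = \frac{-3967 - 543}{70 + \frac{32}{\left(4 + 4\right)^{2}}} = - \frac{4510}{70 + \frac{32}{64}} = - \frac{4510}{70 + 32 \cdot \frac{1}{64}} = - \frac{4510}{70 + \frac{1}{2}} = - \frac{4510}{\frac{141}{2}} = \left(-4510\right) \frac{2}{141} = - \frac{9020}{141}$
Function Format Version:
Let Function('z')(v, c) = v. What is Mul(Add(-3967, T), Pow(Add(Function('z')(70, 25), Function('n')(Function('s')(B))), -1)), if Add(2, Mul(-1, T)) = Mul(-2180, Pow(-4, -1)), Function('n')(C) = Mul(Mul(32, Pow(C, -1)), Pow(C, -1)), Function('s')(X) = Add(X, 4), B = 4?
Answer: Rational(-9020, 141) ≈ -63.972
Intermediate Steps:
Function('s')(X) = Add(4, X)
Function('n')(C) = Mul(32, Pow(C, -2))
T = -543 (T = Add(2, Mul(-1, Mul(-2180, Pow(-4, -1)))) = Add(2, Mul(-1, Mul(-2180, Rational(-1, 4)))) = Add(2, Mul(-1, 545)) = Add(2, -545) = -543)
Mul(Add(-3967, T), Pow(Add(Function('z')(70, 25), Function('n')(Function('s')(B))), -1)) = Mul(Add(-3967, -543), Pow(Add(70, Mul(32, Pow(Add(4, 4), -2))), -1)) = Mul(-4510, Pow(Add(70, Mul(32, Pow(8, -2))), -1)) = Mul(-4510, Pow(Add(70, Mul(32, Rational(1, 64))), -1)) = Mul(-4510, Pow(Add(70, Rational(1, 2)), -1)) = Mul(-4510, Pow(Rational(141, 2), -1)) = Mul(-4510, Rational(2, 141)) = Rational(-9020, 141)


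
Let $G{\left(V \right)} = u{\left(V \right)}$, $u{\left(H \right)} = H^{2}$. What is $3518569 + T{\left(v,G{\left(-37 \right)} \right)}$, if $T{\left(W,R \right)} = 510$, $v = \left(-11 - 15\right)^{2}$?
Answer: $3519079$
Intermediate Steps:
$G{\left(V \right)} = V^{2}$
$v = 676$ ($v = \left(-26\right)^{2} = 676$)
$3518569 + T{\left(v,G{\left(-37 \right)} \right)} = 3518569 + 510 = 3519079$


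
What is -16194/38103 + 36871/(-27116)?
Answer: -614670739/344400316 ≈ -1.7848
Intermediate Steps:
-16194/38103 + 36871/(-27116) = -16194*1/38103 + 36871*(-1/27116) = -5398/12701 - 36871/27116 = -614670739/344400316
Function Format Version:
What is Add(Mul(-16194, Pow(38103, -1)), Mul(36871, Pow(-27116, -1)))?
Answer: Rational(-614670739, 344400316) ≈ -1.7848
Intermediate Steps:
Add(Mul(-16194, Pow(38103, -1)), Mul(36871, Pow(-27116, -1))) = Add(Mul(-16194, Rational(1, 38103)), Mul(36871, Rational(-1, 27116))) = Add(Rational(-5398, 12701), Rational(-36871, 27116)) = Rational(-614670739, 344400316)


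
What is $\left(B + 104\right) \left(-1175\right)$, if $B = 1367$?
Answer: $-1728425$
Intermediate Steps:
$\left(B + 104\right) \left(-1175\right) = \left(1367 + 104\right) \left(-1175\right) = 1471 \left(-1175\right) = -1728425$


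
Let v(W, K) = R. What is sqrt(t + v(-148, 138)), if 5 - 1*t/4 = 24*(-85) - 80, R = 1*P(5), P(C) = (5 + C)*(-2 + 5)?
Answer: sqrt(8530) ≈ 92.358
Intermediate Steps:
P(C) = 15 + 3*C (P(C) = (5 + C)*3 = 15 + 3*C)
R = 30 (R = 1*(15 + 3*5) = 1*(15 + 15) = 1*30 = 30)
t = 8500 (t = 20 - 4*(24*(-85) - 80) = 20 - 4*(-2040 - 80) = 20 - 4*(-2120) = 20 + 8480 = 8500)
v(W, K) = 30
sqrt(t + v(-148, 138)) = sqrt(8500 + 30) = sqrt(8530)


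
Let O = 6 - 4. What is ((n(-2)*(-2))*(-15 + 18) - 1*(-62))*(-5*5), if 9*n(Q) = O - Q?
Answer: -4450/3 ≈ -1483.3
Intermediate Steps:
O = 2
n(Q) = 2/9 - Q/9 (n(Q) = (2 - Q)/9 = 2/9 - Q/9)
((n(-2)*(-2))*(-15 + 18) - 1*(-62))*(-5*5) = (((2/9 - 1/9*(-2))*(-2))*(-15 + 18) - 1*(-62))*(-5*5) = (((2/9 + 2/9)*(-2))*3 + 62)*(-25) = (((4/9)*(-2))*3 + 62)*(-25) = (-8/9*3 + 62)*(-25) = (-8/3 + 62)*(-25) = (178/3)*(-25) = -4450/3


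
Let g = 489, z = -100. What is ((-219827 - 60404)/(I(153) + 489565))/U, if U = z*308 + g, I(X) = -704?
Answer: 280231/14817865771 ≈ 1.8912e-5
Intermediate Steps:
U = -30311 (U = -100*308 + 489 = -30800 + 489 = -30311)
((-219827 - 60404)/(I(153) + 489565))/U = ((-219827 - 60404)/(-704 + 489565))/(-30311) = -280231/488861*(-1/30311) = 280231/14817865771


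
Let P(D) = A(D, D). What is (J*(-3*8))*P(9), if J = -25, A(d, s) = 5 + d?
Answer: 8400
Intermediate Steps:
P(D) = 5 + D
(J*(-3*8))*P(9) = (-(-75)*8)*(5 + 9) = -25*(-24)*14 = 600*14 = 8400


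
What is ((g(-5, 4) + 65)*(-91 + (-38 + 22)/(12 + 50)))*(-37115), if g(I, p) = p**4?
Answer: 33704465535/31 ≈ 1.0872e+9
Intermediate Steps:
((g(-5, 4) + 65)*(-91 + (-38 + 22)/(12 + 50)))*(-37115) = ((4**4 + 65)*(-91 + (-38 + 22)/(12 + 50)))*(-37115) = ((256 + 65)*(-91 - 16/62))*(-37115) = (321*(-91 - 16*1/62))*(-37115) = (321*(-91 - 8/31))*(-37115) = (321*(-2829/31))*(-37115) = -908109/31*(-37115) = 33704465535/31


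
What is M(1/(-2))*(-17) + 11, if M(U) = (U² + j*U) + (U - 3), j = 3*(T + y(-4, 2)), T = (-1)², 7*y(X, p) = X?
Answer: 2161/28 ≈ 77.179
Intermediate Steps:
y(X, p) = X/7
T = 1
j = 9/7 (j = 3*(1 + (⅐)*(-4)) = 3*(1 - 4/7) = 3*(3/7) = 9/7 ≈ 1.2857)
M(U) = -3 + U² + 16*U/7 (M(U) = (U² + 9*U/7) + (U - 3) = (U² + 9*U/7) + (-3 + U) = -3 + U² + 16*U/7)
M(1/(-2))*(-17) + 11 = (-3 + (1/(-2))² + 16*(1/(-2))/7)*(-17) + 11 = (-3 + (1*(-½))² + 16*(1*(-½))/7)*(-17) + 11 = (-3 + (-½)² + (16/7)*(-½))*(-17) + 11 = (-3 + ¼ - 8/7)*(-17) + 11 = -109/28*(-17) + 11 = 1853/28 + 11 = 2161/28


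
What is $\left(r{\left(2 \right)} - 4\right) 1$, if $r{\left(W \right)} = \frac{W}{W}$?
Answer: $-3$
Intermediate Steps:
$r{\left(W \right)} = 1$
$\left(r{\left(2 \right)} - 4\right) 1 = \left(1 - 4\right) 1 = \left(-3\right) 1 = -3$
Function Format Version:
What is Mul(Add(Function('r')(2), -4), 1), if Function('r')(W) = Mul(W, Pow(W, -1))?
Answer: -3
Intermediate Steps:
Function('r')(W) = 1
Mul(Add(Function('r')(2), -4), 1) = Mul(Add(1, -4), 1) = Mul(-3, 1) = -3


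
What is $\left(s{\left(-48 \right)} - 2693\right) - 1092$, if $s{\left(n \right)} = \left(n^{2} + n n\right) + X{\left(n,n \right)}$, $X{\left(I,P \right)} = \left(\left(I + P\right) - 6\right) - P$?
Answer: $769$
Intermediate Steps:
$X{\left(I,P \right)} = -6 + I$ ($X{\left(I,P \right)} = \left(-6 + I + P\right) - P = -6 + I$)
$s{\left(n \right)} = -6 + n + 2 n^{2}$ ($s{\left(n \right)} = \left(n^{2} + n n\right) + \left(-6 + n\right) = \left(n^{2} + n^{2}\right) + \left(-6 + n\right) = 2 n^{2} + \left(-6 + n\right) = -6 + n + 2 n^{2}$)
$\left(s{\left(-48 \right)} - 2693\right) - 1092 = \left(\left(-6 - 48 + 2 \left(-48\right)^{2}\right) - 2693\right) - 1092 = \left(\left(-6 - 48 + 2 \cdot 2304\right) - 2693\right) - 1092 = \left(\left(-6 - 48 + 4608\right) - 2693\right) - 1092 = \left(4554 - 2693\right) - 1092 = 1861 - 1092 = 769$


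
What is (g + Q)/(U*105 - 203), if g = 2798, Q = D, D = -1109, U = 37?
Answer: 1689/3682 ≈ 0.45872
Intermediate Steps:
Q = -1109
(g + Q)/(U*105 - 203) = (2798 - 1109)/(37*105 - 203) = 1689/(3885 - 203) = 1689/3682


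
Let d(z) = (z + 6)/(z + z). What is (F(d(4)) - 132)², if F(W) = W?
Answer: 273529/16 ≈ 17096.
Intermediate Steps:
d(z) = (6 + z)/(2*z) (d(z) = (6 + z)/((2*z)) = (6 + z)*(1/(2*z)) = (6 + z)/(2*z))
(F(d(4)) - 132)² = ((½)*(6 + 4)/4 - 132)² = ((½)*(¼)*10 - 132)² = (5/4 - 132)² = (-523/4)² = 273529/16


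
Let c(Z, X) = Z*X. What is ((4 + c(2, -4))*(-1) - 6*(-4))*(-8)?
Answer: -224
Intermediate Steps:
c(Z, X) = X*Z
((4 + c(2, -4))*(-1) - 6*(-4))*(-8) = ((4 - 4*2)*(-1) - 6*(-4))*(-8) = ((4 - 8)*(-1) + 24)*(-8) = (-4*(-1) + 24)*(-8) = (4 + 24)*(-8) = 28*(-8) = -224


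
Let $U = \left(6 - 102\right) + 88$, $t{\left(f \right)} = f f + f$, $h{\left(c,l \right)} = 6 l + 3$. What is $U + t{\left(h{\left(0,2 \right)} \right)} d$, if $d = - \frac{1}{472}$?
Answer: $- \frac{502}{59} \approx -8.5085$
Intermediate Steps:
$h{\left(c,l \right)} = 3 + 6 l$
$d = - \frac{1}{472}$ ($d = \left(-1\right) \frac{1}{472} = - \frac{1}{472} \approx -0.0021186$)
$t{\left(f \right)} = f + f^{2}$ ($t{\left(f \right)} = f^{2} + f = f + f^{2}$)
$U = -8$ ($U = -96 + 88 = -8$)
$U + t{\left(h{\left(0,2 \right)} \right)} d = -8 + \left(3 + 6 \cdot 2\right) \left(1 + \left(3 + 6 \cdot 2\right)\right) \left(- \frac{1}{472}\right) = -8 + \left(3 + 12\right) \left(1 + \left(3 + 12\right)\right) \left(- \frac{1}{472}\right) = -8 + 15 \left(1 + 15\right) \left(- \frac{1}{472}\right) = -8 + 15 \cdot 16 \left(- \frac{1}{472}\right) = -8 + 240 \left(- \frac{1}{472}\right) = -8 - \frac{30}{59} = - \frac{502}{59}$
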